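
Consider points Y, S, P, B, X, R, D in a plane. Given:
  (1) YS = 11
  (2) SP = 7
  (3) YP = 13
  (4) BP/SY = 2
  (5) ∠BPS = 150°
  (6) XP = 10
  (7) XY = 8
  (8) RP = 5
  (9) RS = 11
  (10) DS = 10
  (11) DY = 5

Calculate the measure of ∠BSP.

From the given relations: BP = 2·SY = 2·11 = 22.
Step 1: By the law of cosines on triangle SPB: SB² = 7² + 22² − 2·7·22·cos(150°) = 799.74, so SB ≈ 28.28.
Step 2: By the inverse law of cosines on triangle BSP: cos(∠BSP) = (28.28² + 7² − 22²) / (2·28.28·7) = 364.74/395.91 = 0.9212, so ∠BSP = 22.89°.

Therefore, the measure of angle ∠BSP = 22.89°.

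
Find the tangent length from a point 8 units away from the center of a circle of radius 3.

The tangent, radius, and line from the external point to the center form a right triangle.
The right angle is where the tangent meets the radius.
By the Pythagorean theorem: tangent² + 3² = 8²
tangent² = 64 - 9 = 55
tangent = sqrt(55)

sqrt(55)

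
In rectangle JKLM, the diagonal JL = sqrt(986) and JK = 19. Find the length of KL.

Using the Pythagorean theorem: d^2 = a^2 + b^2
b^2 = d^2 - a^2
b^2 = 986 - 361
b^2 = 625
b = sqrt(625) = 25

25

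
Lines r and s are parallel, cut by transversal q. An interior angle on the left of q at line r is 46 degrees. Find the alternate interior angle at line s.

Alternate interior angles are equal: 46 degrees.

46 degrees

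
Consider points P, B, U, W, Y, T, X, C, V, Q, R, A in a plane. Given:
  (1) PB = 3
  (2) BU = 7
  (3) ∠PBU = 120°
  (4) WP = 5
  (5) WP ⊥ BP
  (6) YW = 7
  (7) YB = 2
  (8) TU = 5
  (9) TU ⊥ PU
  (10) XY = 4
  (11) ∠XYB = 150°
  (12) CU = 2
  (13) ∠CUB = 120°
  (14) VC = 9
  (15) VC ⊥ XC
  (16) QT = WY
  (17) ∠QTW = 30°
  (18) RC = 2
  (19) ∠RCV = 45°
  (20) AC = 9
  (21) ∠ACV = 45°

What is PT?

Step 1: By the law of cosines on triangle UBP: UP² = 7² + 3² − 2·7·3·cos(120°) = 79, so UP = √79.
Step 2: By the law of cosines on triangle PUT: PT² = √79² + 5² − 2·√79·5·cos(90°) = 104, so PT = 2·√26.

Therefore, the length of PT = 2·√26.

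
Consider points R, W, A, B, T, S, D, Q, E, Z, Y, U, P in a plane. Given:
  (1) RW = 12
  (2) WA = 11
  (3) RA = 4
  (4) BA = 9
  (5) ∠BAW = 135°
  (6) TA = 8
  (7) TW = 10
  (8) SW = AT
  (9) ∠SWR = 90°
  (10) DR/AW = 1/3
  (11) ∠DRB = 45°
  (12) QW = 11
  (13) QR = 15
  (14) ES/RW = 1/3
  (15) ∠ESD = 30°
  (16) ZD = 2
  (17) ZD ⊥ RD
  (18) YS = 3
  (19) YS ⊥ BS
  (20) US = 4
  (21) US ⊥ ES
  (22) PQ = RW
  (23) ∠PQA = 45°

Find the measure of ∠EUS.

From the given relations: ES = 1/3·RW = 1/3·12 = 4.
Step 1: By the law of cosines on triangle USE: UE² = 4² + 4² − 2·4·4·cos(90°) = 32, so UE = 4·√2.
Step 2: By the inverse law of cosines on triangle EUS: cos(∠EUS) = ((4·√2)² + 4² − 4²) / (2·4·√2·4) = 32/45.25 = 0.7071, so ∠EUS = 45°.

Therefore, the measure of angle ∠EUS = 45°.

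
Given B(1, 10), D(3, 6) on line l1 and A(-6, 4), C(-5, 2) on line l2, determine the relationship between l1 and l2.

Slope of line 1: m1 = (6 - 10)/(3 - 1) = -4/2 = -2
Slope of line 2: m2 = (2 - 4)/(-5 - -6) = -2/1 = -2
Since m1 = m2 = -2, the lines are parallel.

Parallel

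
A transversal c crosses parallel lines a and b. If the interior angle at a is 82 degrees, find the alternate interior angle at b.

Alternate interior angles formed by parallel lines and a transversal are equal.
The given angle is 82 degrees.
The alternate interior angle = 82 degrees.

82 degrees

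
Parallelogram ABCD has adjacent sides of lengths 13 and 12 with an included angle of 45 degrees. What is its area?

Area = 13 * 12 * sin(45°) = 156 * sqrt(2)/2 = 78*sqrt(2)

78*sqrt(2)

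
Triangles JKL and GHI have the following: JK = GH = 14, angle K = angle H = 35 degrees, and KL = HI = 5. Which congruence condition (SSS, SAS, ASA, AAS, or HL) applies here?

The given information provides:
JK = GH = 14, angle K = angle H = 35 degrees, and KL = HI = 5
This matches the SAS congruence theorem.
Two pairs of corresponding sides and the included angle are equal (Side-Angle-Side).

SAS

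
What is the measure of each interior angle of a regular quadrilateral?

Each interior angle of a regular n-gon is (n - 2) * 180 / n.
For n = 4: (4 - 2) * 180 / 4 = 360/4 = 90 degrees.

90 degrees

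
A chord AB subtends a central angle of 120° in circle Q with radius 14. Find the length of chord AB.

Drop a perpendicular from the center to the chord, bisecting both the chord and the central angle.
Each half-chord = r sin(θ/2) = 14 sin(60°).
The full chord = 2 × 14 × sin(60°) = 14*sqrt(3).

14*sqrt(3)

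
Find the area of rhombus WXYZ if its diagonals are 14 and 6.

Area of a rhombus = (d1 * d2) / 2
Area = (14 * 6) / 2
Area = 84 / 2
Area = 42

42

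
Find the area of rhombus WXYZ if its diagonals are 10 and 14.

The diagonals of a rhombus divide it into four right triangles.
Each triangle has legs 10/ 2 = 5 and 14/2 = 7, so each has area (1/2)*5*7 = 35/2.
Four such triangles give total area = (d1 * d2) / 2 = 70.

70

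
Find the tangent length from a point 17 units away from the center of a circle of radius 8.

Let T be the point of tangency. Then OT ⊥ PT (radius ⊥ tangent).
In right triangle OTP: OP² = OT² + PT²
17² = 8² + PT²
PT² = 225, PT = 15

15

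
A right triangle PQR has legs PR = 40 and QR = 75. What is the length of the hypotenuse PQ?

In a right triangle, the square of the hypotenuse equals the sum of the squares of the two legs.
The legs are 40 and 75, so the hypotenuse = sqrt(1600 + 5625) = sqrt(7225) = 85.

85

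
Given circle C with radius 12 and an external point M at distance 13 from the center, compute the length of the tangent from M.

The tangent, radius, and line from the external point to the center form a right triangle.
The right angle is where the tangent meets the radius.
By the Pythagorean theorem: tangent² + 12² = 13²
tangent² = 169 - 144 = 25
tangent = 5

5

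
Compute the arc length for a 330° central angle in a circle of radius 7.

Arc length = 2π(7)(11/12) = 77*pi/6

77*pi/6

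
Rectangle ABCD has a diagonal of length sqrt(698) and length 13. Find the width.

Using the Pythagorean theorem: d^2 = a^2 + b^2
b^2 = d^2 - a^2
b^2 = 698 - 169
b^2 = 529
b = sqrt(529) = 23

23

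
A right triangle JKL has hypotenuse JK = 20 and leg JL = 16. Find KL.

By the Pythagorean theorem: KL^2 = JK^2 - JL^2
KL^2 = 20^2 - 16^2 = 400 - 256 = 144
KL = sqrt(144) = 12

12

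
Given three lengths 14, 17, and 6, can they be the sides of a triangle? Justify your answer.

Sort the sides: 6, 14, 17.
It suffices to check that the sum of the two smallest exceeds the largest:
6 + 14 = 20 > 17. ✓
Yes, a valid triangle can be formed.

Yes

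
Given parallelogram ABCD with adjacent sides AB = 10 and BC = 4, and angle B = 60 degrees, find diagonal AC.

Using the law of cosines:
d^2 = 10^2 + 4^2 - 2(10)(4)cos(60 degrees)
d^2 = 100 + 16 - 80*1/2
d^2 = 76
d = 2*sqrt(19)

2*sqrt(19)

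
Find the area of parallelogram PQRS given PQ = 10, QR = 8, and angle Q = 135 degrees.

The area of a parallelogram equals the product of two adjacent sides times the sine of the included angle.
This is because the height equals 8 * sin(135°) = 4*sqrt(2).
Area = 10 * 4*sqrt(2) = 40*sqrt(2)

40*sqrt(2)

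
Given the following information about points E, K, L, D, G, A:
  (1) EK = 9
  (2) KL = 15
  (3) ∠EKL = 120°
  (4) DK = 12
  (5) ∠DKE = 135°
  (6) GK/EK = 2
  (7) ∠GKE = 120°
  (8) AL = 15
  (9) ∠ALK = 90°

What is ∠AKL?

Step 1: By the law of cosines on triangle KLA: KA² = 15² + 15² − 2·15·15·cos(90°) = 450, so KA = 15·√2.
Step 2: By the inverse law of cosines on triangle AKL: cos(∠AKL) = ((15·√2)² + 15² − 15²) / (2·15·√2·15) = 450/636.4 = 0.7071, so ∠AKL = 45°.

Therefore, the measure of angle ∠AKL = 45°.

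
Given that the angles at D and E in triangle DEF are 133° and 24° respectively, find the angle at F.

Let angle F = x. Then 133 + 24 + x = 180.
x = 180 - 157 = 23 degrees.

23 degrees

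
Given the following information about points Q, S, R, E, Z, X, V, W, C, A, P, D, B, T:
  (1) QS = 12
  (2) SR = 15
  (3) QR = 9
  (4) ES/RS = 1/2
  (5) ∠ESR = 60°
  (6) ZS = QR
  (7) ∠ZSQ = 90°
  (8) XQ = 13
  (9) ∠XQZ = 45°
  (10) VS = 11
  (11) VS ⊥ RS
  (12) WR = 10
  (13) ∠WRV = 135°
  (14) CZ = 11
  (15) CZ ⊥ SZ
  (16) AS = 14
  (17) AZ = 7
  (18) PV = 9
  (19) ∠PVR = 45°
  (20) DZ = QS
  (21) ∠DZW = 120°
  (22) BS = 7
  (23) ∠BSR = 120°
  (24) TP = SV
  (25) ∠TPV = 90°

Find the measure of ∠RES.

From the given relations: ES = 1/2·RS = 1/2·15 ≈ 7.5.
Step 1: By the law of cosines on triangle ESR: ER² = 7.5² + 15² − 2·7.5·15·cos(60°) = 168.75, so ER ≈ 12.99.
Step 2: By the inverse law of cosines on triangle RES: cos(∠RES) = (12.99² + 7.5² − 15²) / (2·12.99·7.5) = 0/194.86 = 0, so ∠RES = 90°.

Therefore, the measure of angle ∠RES = 90°.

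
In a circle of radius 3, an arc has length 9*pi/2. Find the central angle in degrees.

Arc length L = 2πr × θ/360, so θ = 360L / (2πr).
θ = 360 × 9*pi/2 / (2π × 3)
θ = 270°
θ = 270°

270°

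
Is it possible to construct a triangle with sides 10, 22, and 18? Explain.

For three segments to close into a triangle, no single side can be as long as the other two combined.
The longest side is 22, and 10 + 18 = 28 > 22.
A triangle can be formed.

Yes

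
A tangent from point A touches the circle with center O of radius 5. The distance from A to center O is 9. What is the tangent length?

The tangent, radius, and line from the external point to the center form a right triangle.
The right angle is where the tangent meets the radius.
By the Pythagorean theorem: tangent² + 5² = 9²
tangent² = 81 - 25 = 56
tangent = 2*sqrt(14)

2*sqrt(14)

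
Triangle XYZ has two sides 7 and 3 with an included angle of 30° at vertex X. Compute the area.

Area = (1/2) * XY * XZ * sin(X)
Area = (1/2) * 7 * 3 * sin(30°)
Area = (1/2) * 7 * 3 * 1/2
Area = 21/4

21/4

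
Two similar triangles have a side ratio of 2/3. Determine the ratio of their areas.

Area scales with the square of linear dimensions. If every length is multiplied by 2/3, then the area is multiplied by (2/3)^2 = 4/9.
The area ratio is 4:9.

4:9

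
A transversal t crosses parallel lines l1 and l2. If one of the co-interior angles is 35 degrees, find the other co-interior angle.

Co-interior angles sum to 180: 180 - 35 = 145 degrees.

145 degrees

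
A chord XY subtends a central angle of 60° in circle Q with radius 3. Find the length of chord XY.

Chord = 2(3) sin(30°) = 3

3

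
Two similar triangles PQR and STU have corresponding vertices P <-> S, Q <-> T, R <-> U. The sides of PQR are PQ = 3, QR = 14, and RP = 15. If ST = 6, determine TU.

k = 6/3 = 2. TU = 2 * 14 = 28.

28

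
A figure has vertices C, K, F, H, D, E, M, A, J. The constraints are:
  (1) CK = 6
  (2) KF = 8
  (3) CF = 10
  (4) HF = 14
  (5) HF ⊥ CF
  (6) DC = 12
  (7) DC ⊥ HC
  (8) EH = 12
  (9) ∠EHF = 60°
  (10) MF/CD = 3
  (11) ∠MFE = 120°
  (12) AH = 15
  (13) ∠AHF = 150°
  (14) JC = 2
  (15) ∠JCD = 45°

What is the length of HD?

Step 1: By the law of cosines on triangle CFH: CH² = 10² + 14² − 2·10·14·cos(90°) = 296, so CH = 2·√74.
Step 2: By the law of cosines on triangle HCD: HD² = (2·√74)² + 12² − 2·2·√74·12·cos(90°) = 440, so HD = 2·√110.

Therefore, the length of HD = 2·√110.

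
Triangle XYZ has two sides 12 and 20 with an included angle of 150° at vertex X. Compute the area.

Area = (1/2) * XY * XZ * sin(X)
Area = (1/2) * 12 * 20 * sin(150°)
Area = (1/2) * 12 * 20 * 1/2
Area = 60

60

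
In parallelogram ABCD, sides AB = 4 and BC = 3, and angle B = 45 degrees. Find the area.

Area = 4 * 3 * sin(45°) = 12 * sqrt(2)/2 = 6*sqrt(2)

6*sqrt(2)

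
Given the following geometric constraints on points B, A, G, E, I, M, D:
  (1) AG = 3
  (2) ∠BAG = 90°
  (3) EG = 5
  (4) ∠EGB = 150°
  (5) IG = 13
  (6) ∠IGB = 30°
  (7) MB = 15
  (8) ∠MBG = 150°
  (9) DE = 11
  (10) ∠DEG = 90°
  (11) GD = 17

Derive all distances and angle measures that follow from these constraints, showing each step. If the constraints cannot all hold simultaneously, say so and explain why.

These constraints are not satisfiable: by the triangle inequality in triangle EGD, (3) EG = 5 and (9) DE = 11 force GD ≤ 5 + 11 = 16, but (11) says GD = 17. No planar figure meets all of them, so nothing further can be derived.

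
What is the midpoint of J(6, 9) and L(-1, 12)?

The midpoint is the point halfway along the segment.
Move half the horizontal distance: 6 + (-1 - 6)/2 = 6 + -7/2 = 5/2
Move half the vertical distance: 9 + (12 - 9)/2 = 9 + 3/2 = 21/2
Midpoint = (5/2, 21/2)

(5/2, 21/2)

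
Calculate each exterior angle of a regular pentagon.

Each exterior angle of a regular n-gon is 360 / n.
For n = 5: 360 / 5 = 72 degrees.

72 degrees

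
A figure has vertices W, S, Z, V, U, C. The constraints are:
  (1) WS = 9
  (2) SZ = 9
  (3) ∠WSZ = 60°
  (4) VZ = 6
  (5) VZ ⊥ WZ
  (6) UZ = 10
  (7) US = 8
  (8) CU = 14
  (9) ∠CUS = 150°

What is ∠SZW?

Step 1: By the law of cosines on triangle ZSW: ZW² = 9² + 9² − 2·9·9·cos(60°) = 81, so ZW = 9.
Step 2: By the inverse law of cosines on triangle SZW: cos(∠SZW) = (9² + 9² − 9²) / (2·9·9) = 81/162 = 0.5, so ∠SZW = 60°.

Therefore, the measure of angle ∠SZW = 60°.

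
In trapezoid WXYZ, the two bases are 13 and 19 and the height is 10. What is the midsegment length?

The midsegment (median) of a trapezoid connects the midpoints of the non-parallel sides.
Its length is the average of the two bases: (13 + 19) / 2 = 16.

16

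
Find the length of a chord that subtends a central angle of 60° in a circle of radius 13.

Chord = 2(13) sin(30°) = 13

13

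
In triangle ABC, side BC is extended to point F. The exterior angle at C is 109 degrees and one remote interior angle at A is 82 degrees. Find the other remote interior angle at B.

The exterior angle theorem states that an exterior angle equals the sum of the two non-adjacent interior angles.
So 109 = 82 + angle B, which gives angle B = 109 - 82 = 27 degrees.

27 degrees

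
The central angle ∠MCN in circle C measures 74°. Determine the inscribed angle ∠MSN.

Inscribed angle = 74° / 2 = 37° (inscribed angle theorem).

37°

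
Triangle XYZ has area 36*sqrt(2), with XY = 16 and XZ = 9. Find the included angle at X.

sin(C) = 2 * 36*sqrt(2) / (16 * 9) = sqrt(2)/2, so C = arcsin(sqrt(2)/2) = 45°.
Since sin(180° - C) = sin(C), the obtuse angle 135° gives the same area, so C = 45° or C = 135°.

45° or 135°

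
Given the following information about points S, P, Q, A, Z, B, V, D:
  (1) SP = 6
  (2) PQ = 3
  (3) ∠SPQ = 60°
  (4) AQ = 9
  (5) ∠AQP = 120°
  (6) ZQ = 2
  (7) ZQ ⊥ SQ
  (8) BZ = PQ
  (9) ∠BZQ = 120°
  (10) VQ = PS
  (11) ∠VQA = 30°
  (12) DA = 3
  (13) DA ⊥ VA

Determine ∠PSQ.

Step 1: By the law of cosines on triangle SPQ: SQ² = 6² + 3² − 2·6·3·cos(60°) = 27, so SQ = 3·√3.
Step 2: By the inverse law of cosines on triangle PSQ: cos(∠PSQ) = (6² + (3·√3)² − 3²) / (2·6·3·√3) = 54/62.35 = 0.866, so ∠PSQ = 30°.

Therefore, the measure of angle ∠PSQ = 30°.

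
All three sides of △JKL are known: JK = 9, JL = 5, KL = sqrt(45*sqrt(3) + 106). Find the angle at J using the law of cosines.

When all three sides of a triangle are known, the law of cosines can be rearranged to find any angle.
cos(C) = (a² + b² - c²) / (2ab) gives cos(J) = -sqrt(3)/2.
Taking the inverse cosine: J = 150°.

150°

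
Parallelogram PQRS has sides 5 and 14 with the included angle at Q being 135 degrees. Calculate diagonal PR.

The diagonal of a parallelogram can be found by treating two adjacent sides and the diagonal as a triangle.
Applying the law of cosines with sides 5, 14 and included angle 135°:
d^2 = 25 + 196 - 140*cos(135°) = 70*sqrt(2) + 221
d = sqrt(70*sqrt(2) + 221)

sqrt(70*sqrt(2) + 221)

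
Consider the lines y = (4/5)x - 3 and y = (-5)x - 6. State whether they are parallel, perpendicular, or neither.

Slope of line 1: m1 = 4/5
Slope of line 2: m2 = -5
For parallel lines we need equal slopes: 4/5 != -5.
For perpendicular lines we need m1*m2 = -1: (4/5)(-5) = -4 != -1.
Since neither condition holds, the lines are neither parallel nor perpendicular.

Neither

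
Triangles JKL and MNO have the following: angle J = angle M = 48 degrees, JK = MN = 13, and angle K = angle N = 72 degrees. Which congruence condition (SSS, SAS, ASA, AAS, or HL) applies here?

The given information matches ASA: Two pairs of corresponding angles and the included side are equal (Angle-Side-Angle).

ASA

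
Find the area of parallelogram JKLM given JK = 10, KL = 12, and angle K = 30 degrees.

Area = 10 * 12 * sin(30°) = 120 * 1/2 = 60

60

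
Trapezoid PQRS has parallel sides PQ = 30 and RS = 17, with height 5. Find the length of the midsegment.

The midsegment (median) of a trapezoid connects the midpoints of the non-parallel sides.
Its length is the average of the two bases: (30 + 17) / 2 = 47/2.

47/2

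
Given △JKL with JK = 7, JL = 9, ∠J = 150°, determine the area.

Area = (1/2) * JK * JL * sin(J)
Area = (1/2) * 7 * 9 * sin(150°)
Area = (1/2) * 7 * 9 * 1/2
Area = 63/4

63/4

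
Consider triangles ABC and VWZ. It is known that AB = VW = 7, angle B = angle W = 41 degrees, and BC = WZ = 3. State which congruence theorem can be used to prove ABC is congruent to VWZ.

The given information matches SAS: Two pairs of corresponding sides and the included angle are equal (Side-Angle-Side).

SAS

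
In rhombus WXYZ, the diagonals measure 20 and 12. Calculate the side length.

In a rhombus, the diagonals bisect each other perpendicularly, creating four congruent right triangles.
Each triangle has legs 10 (half of 20) and 6 (half of 12).
The hypotenuse of each right triangle is a side of the rhombus:
side = sqrt(10^2 + 6^2) = sqrt(136) = 2*sqrt(34)

2*sqrt(34)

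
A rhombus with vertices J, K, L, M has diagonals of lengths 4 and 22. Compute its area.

Area = (4 * 22) / 2 = 88 / 2 = 44

44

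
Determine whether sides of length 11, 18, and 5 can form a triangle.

The longest side is 18. The other two sides sum to 5 + 11 = 16.
Since 16 ≤ 18, the two shorter sides cannot reach around to close the triangle.

No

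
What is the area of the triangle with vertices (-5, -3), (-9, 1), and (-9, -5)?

Using the Shoelace formula for a triangle:
Area = (1/2)|x0(y1 - y2) + x1(y2 - y0) + x2(y0 - y1)|
Area = (1/2)|-5(1 - -5) + -9(-5 - -3) + -9(-3 - 1)|
Area = (1/2)|-30 + 18 + 36|
Area = (1/2)|24|
Area = (1/2)(24)
Area = 12

12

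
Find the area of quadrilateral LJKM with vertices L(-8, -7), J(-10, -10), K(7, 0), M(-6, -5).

Shoelace: sum of cross terms = 47, Area = (1/2)|47| = 47/2

47/2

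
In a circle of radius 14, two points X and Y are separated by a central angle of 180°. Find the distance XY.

Drop a perpendicular from the center to the chord, bisecting both the chord and the central angle.
Each half-chord = r sin(θ/2) = 14 sin(90°).
The full chord = 2 × 14 × sin(90°) = 28.

28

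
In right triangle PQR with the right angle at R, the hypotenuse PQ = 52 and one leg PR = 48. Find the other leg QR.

By the Pythagorean theorem: QR^2 = PQ^2 - PR^2
QR^2 = 52^2 - 48^2 = 2704 - 2304 = 400
QR = sqrt(400) = 20

20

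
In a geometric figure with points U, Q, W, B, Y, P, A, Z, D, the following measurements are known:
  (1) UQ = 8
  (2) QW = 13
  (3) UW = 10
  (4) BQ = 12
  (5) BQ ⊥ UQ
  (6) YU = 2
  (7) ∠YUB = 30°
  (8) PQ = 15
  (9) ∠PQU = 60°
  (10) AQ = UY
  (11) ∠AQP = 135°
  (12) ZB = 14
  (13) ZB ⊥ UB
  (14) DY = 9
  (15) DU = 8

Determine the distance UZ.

Step 1: By the law of cosines on triangle UQB: UB² = 8² + 12² − 2·8·12·cos(90°) = 208, so UB = 4·√13.
Step 2: By the law of cosines on triangle UBZ: UZ² = (4·√13)² + 14² − 2·4·√13·14·cos(90°) = 404, so UZ = 2·√101.

Therefore, the length of UZ = 2·√101.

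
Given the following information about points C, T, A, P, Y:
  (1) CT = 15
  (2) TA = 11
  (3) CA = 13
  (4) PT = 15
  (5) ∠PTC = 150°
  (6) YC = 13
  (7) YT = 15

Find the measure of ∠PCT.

Step 1: By the law of cosines on triangle CTP: CP² = 15² + 15² − 2·15·15·cos(150°) = 839.71, so CP ≈ 28.98.
Step 2: By the inverse law of cosines on triangle PCT: cos(∠PCT) = (28.98² + 15² − 15²) / (2·28.98·15) = 839.71/869.33 = 0.9659, so ∠PCT = 15°.

Therefore, the measure of angle ∠PCT = 15°.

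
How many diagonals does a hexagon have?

Each of the 6 vertices connects to 3 non-adjacent vertices via diagonals.
Total connections = 6 × 3 = 18, but each diagonal is counted twice.
Number of diagonals = 18 / 2 = 9.

9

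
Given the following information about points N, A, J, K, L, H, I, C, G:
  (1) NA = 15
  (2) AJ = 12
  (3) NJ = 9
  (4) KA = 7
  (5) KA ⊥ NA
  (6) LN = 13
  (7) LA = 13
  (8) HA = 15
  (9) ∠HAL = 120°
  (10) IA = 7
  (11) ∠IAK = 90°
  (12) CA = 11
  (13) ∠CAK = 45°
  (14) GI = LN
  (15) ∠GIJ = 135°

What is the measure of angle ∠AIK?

Step 1: By the law of cosines on triangle IAK: IK² = 7² + 7² − 2·7·7·cos(90°) = 98, so IK = 7·√2.
Step 2: By the inverse law of cosines on triangle AIK: cos(∠AIK) = (7² + (7·√2)² − 7²) / (2·7·7·√2) = 98/138.59 = 0.7071, so ∠AIK = 45°.

Therefore, the measure of angle ∠AIK = 45°.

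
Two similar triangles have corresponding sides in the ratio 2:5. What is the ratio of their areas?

The ratio of areas of similar triangles equals the square of the side ratio.
Side ratio = 2:5
Area ratio = (2/5)^2 = 4/25 = 4:25

4:25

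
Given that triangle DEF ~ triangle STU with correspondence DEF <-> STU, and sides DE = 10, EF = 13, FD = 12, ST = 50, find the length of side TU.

Similar triangles have proportional sides. Setting up the proportion:
ST / DE = TU / EF
50 / 10 = TU / 13
TU = 13 * 50 / 10 = 65.

65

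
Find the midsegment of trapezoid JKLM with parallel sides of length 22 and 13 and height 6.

The midsegment of a trapezoid = (base1 + base2) / 2
midsegment = (22 + 13) / 2
midsegment = 35 / 2
midsegment = 35/2

35/2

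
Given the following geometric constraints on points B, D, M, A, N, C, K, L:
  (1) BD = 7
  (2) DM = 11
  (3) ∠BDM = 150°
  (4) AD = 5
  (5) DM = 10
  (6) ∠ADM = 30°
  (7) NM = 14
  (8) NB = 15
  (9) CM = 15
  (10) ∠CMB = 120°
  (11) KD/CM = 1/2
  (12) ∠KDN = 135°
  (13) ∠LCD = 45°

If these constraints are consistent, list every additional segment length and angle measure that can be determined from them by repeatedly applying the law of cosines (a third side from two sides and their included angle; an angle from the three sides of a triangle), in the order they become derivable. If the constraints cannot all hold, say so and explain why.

These constraints are not satisfiable: (2) DM = 11 and (5) DM = 10 assign two different lengths to the same segment. No planar figure meets all of them, so nothing further can be derived.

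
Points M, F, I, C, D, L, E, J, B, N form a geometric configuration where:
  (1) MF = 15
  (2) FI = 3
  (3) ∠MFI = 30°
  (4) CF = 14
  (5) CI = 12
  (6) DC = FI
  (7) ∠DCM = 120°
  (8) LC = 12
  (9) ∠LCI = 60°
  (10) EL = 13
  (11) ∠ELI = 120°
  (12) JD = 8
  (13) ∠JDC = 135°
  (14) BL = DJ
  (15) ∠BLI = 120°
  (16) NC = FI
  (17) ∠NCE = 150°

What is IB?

From the given relations: BL = DJ = 8.
Step 1: By the law of cosines on triangle LCI: LI² = 12² + 12² − 2·12·12·cos(60°) = 144, so LI = 12.
Step 2: By the law of cosines on triangle ILB: IB² = 12² + 8² − 2·12·8·cos(120°) = 304, so IB = 4·√19.

Therefore, the length of IB = 4·√19.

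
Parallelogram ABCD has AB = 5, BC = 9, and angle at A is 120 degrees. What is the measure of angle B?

Consecutive angles are supplementary: angle B = 180 - 120 = 60 degrees.

60 degrees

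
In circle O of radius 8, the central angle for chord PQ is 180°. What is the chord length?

Chord = 2(8) sin(90°) = 16

16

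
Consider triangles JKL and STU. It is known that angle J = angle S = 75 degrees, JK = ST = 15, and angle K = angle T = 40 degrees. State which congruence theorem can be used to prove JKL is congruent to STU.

The given information provides:
angle J = angle S = 75 degrees, JK = ST = 15, and angle K = angle T = 40 degrees
This matches the ASA congruence theorem.
Two pairs of corresponding angles and the included side are equal (Angle-Side-Angle).

ASA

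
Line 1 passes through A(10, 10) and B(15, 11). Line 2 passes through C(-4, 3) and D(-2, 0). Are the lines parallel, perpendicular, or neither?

Slope of line 1: m1 = (11 - 10)/(15 - 10) = 1/5 = 1/5
Slope of line 2: m2 = (0 - 3)/(-2 - -4) = -3/2 = -3/2
m1 != m2 (1/5 != -3/2), so not parallel.
m1 * m2 = (1/5) * (-3/2) = -3/10 != -1, so not perpendicular.
The lines are neither parallel nor perpendicular.

Neither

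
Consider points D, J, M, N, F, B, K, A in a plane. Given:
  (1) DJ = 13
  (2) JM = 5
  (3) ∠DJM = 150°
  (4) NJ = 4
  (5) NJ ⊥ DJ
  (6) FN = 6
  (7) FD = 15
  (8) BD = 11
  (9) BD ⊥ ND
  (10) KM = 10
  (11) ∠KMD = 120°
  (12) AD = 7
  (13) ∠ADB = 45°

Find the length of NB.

Step 1: By the law of cosines on triangle DJN: DN² = 13² + 4² − 2·13·4·cos(90°) = 185, so DN = √185.
Step 2: By the law of cosines on triangle NDB: NB² = √185² + 11² − 2·√185·11·cos(90°) = 306, so NB = 3·√34.

Therefore, the length of NB = 3·√34.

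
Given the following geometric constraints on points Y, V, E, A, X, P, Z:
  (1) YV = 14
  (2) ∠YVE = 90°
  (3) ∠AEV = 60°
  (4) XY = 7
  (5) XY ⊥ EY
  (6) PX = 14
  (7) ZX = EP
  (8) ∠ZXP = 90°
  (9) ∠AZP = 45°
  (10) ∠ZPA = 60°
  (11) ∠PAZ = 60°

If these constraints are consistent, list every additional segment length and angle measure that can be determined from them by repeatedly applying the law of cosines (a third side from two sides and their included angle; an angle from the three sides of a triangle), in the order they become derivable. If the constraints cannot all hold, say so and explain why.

These constraints are not satisfiable: (9), (10) and (11) are the three interior angles of triangle AZP, which must sum to 180°, but 45° + 60° + 60° = 165°. No planar figure meets all of them, so nothing further can be derived.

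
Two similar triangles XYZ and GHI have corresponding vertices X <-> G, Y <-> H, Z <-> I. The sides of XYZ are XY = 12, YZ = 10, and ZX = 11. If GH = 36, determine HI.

Similar triangles have proportional sides. Setting up the proportion:
GH / XY = HI / YZ
36 / 12 = HI / 10
HI = 10 * 36 / 12 = 30.

30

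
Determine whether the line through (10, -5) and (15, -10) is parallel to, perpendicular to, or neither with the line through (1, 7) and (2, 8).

Slope of line 1: m1 = (-10 - -5)/(15 - 10) = -5/5 = -1
Slope of line 2: m2 = (8 - 7)/(2 - 1) = 1/1 = 1
Two lines are perpendicular when the product of their slopes is -1 (negative reciprocals).
m1 * m2 = (-1) * (1) = -1, confirming perpendicularity.

Perpendicular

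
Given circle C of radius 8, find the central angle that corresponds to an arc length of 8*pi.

θ = 360 × 8*pi / (2π × 8) = 180° (rearranging arc length formula).

180°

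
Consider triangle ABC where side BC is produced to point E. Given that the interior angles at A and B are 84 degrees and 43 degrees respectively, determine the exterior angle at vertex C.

By the exterior angle theorem, an exterior angle of a triangle equals the sum of the two remote interior angles.
Exterior angle = angle A + angle B
Exterior angle = 84 + 43 = 127 degrees

127 degrees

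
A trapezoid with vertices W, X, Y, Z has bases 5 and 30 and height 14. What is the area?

Area = (5 + 30) * 14 / 2 = 490 / 2 = 245

245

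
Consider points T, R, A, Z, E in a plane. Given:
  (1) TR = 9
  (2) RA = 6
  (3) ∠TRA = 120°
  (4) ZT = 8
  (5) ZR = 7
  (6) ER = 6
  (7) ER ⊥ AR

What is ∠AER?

Step 1: By the law of cosines on triangle ERA: EA² = 6² + 6² − 2·6·6·cos(90°) = 72, so EA = 6·√2.
Step 2: By the inverse law of cosines on triangle AER: cos(∠AER) = ((6·√2)² + 6² − 6²) / (2·6·√2·6) = 72/101.82 = 0.7071, so ∠AER = 45°.

Therefore, the measure of angle ∠AER = 45°.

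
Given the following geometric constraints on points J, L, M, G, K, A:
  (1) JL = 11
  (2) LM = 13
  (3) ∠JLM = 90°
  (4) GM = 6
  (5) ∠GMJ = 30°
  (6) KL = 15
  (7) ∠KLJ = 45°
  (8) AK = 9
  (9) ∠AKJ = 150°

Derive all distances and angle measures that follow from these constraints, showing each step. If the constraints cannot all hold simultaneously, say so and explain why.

The constraints are consistent.

Step 1: From JL = 11, LM = 13, and ∠JLM = 90°, by the law of cosines:
  JM² = JL² + LM² - 2·JL·LM·cos(90°) = 121 + 169 - 0 = 290
  JM ≈ 17.03

Step 2: From JL = 11, LK = 15, and ∠JLK = 45°, by the law of cosines:
  JK² = JL² + LK² - 2·JL·LK·cos(45°) = 121 + 225 - 233.3 = 112.7
  JK ≈ 10.61

Step 3: From JM = 17.03, MG = 6, and ∠JMG = 30°, by the law of cosines:
  JG² = JM² + MG² - 2·JM·MG·cos(30°) = 290 + 36 - 177 = 149
  JG ≈ 12.21

Step 4: From JK = 10.61, KA = 9, and ∠JKA = 150°, by the law of cosines:
  JA² = JK² + KA² - 2·JK·KA·cos(150°) = 112.7 + 81 + 165.5 = 359.1
  JA ≈ 18.95

Step 5: From JK = 10.61, JL = 11, KL = 15, by the inverse law of cosines:
  cos(∠KJL) = (JK² + JL² - KL²) / (2·JK·JL)
  ∠KJL = 87.88°

Step 6: From JL = 11, JM = 17.03, LM = 13, by the inverse law of cosines:
  cos(∠LJM) = (JL² + JM² - LM²) / (2·JL·JM)
  ∠LJM = 49.76°

Step 7: From MJ = 17.03, ML = 13, JL = 11, by the inverse law of cosines:
  cos(∠JML) = (MJ² + ML² - JL²) / (2·MJ·ML)
  ∠JML = 40.24°

Step 8: From KJ = 10.61, KL = 15, JL = 11, by the inverse law of cosines:
  cos(∠JKL) = (KJ² + KL² - JL²) / (2·KJ·KL)
  ∠JKL = 47.12°

Step 9: From JA = 18.95, JK = 10.61, AK = 9, by the inverse law of cosines:
  cos(∠AJK) = (JA² + JK² - AK²) / (2·JA·JK)
  ∠AJK = 13.74°

Step 10: From JG = 12.21, JM = 17.03, GM = 6, by the inverse law of cosines:
  cos(∠GJM) = (JG² + JM² - GM²) / (2·JG·JM)
  ∠GJM = 14.23°

Step 11: From GJ = 12.21, GM = 6, JM = 17.03, by the inverse law of cosines:
  cos(∠JGM) = (GJ² + GM² - JM²) / (2·GJ·GM)
  ∠JGM = 135.77°

Step 12: From AJ = 18.95, AK = 9, JK = 10.61, by the inverse law of cosines:
  cos(∠JAK) = (AJ² + AK² - JK²) / (2·AJ·AK)
  ∠JAK = 16.26°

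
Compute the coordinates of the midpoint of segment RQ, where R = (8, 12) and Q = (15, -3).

The midpoint is the average of the coordinates:
x: (8 + 15)/2 = 23/2
y: (12 + -3)/2 = 9/2
Midpoint = (23/2, 9/2)

(23/2, 9/2)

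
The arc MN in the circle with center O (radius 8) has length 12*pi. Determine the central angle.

θ = 360 × 12*pi / (2π × 8) = 270° (rearranging arc length formula).

270°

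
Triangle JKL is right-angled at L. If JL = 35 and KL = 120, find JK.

JK = sqrt(35^2 + 120^2) = sqrt(15625) = 125

125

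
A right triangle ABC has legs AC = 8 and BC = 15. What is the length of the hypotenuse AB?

In a right triangle, the square of the hypotenuse equals the sum of the squares of the two legs.
The legs are 8 and 15, so the hypotenuse = sqrt(64 + 225) = sqrt(289) = 17.

17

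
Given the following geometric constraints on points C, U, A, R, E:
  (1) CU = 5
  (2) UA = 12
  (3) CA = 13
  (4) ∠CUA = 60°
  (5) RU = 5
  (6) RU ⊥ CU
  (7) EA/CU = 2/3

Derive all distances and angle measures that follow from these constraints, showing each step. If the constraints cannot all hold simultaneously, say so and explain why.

These constraints are not satisfiable: (1), (2) and (3) fix all three sides of triangle CUA, so by the law of cosines cos(∠CUA) = (5² + 12² − 13²) / (2·5·12) = 0.0000, i.e. ∠CUA ≈ 90°, which contradicts (4) ∠CUA = 60°. No planar figure meets all of them, so nothing further can be derived.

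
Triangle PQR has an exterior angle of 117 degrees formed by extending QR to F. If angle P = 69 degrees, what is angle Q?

By the exterior angle theorem: exterior angle = sum of remote interior angles.
117 = 69 + angle Q
angle Q = 117 - 69 = 48 degrees

48 degrees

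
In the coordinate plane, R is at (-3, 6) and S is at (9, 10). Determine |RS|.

d = sqrt((12)^2 + (4)^2) = sqrt(160) = 4*sqrt(10)

4*sqrt(10)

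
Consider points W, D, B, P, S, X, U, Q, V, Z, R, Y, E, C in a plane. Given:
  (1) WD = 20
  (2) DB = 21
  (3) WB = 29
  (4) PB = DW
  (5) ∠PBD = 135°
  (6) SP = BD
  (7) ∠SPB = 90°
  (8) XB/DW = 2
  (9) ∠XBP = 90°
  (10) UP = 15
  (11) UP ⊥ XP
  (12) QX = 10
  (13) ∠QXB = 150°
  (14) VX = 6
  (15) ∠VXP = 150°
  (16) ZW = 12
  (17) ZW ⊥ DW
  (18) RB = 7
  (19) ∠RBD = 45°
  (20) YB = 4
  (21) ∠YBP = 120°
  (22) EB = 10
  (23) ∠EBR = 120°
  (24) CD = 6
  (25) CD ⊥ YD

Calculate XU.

From the given relations: XB = 2·DW = 2·20 = 40; PB = DW = 20.
Step 1: By the law of cosines on triangle XBP: XP² = 40² + 20² − 2·40·20·cos(90°) = 2000, so XP = 20·√5.
Step 2: By the law of cosines on triangle XPU: XU² = (20·√5)² + 15² − 2·20·√5·15·cos(90°) = 2225, so XU = 5·√89.

Therefore, the length of XU = 5·√89.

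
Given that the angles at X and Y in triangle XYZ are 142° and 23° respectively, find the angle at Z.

The interior angles sum to 180°: angle Z = 180 - 142 - 23 = 15°.
The triangle is obtuse (angles 142°, 23°, 15°).

15 degrees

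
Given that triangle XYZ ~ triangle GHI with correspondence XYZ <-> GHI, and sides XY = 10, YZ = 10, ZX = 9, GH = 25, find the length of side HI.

k = 25/10 = 5/2. HI = 5/2 * 10 = 25.

25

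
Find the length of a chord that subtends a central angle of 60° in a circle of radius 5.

Chord = 2(5) sin(30°) = 5

5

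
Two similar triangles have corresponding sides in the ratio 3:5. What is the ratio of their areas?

Area ratio = (side ratio)^2 = (3/5)^2 = 9:25.

9:25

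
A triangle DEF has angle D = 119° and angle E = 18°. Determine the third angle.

The interior angles sum to 180°: angle F = 180 - 119 - 18 = 43°.
The triangle is obtuse (angles 119°, 18°, 43°).

43 degrees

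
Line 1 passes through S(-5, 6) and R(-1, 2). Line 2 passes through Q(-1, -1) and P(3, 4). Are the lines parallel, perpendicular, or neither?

Slope of line 1: m1 = (2 - 6)/(-1 - -5) = -4/4 = -1
Slope of line 2: m2 = (4 - -1)/(3 - -1) = 5/4 = 5/4
m1 != m2 (-1 != 5/4), so not parallel.
m1 * m2 = (-1) * (5/4) = -5/4 != -1, so not perpendicular.
The lines are neither parallel nor perpendicular.

Neither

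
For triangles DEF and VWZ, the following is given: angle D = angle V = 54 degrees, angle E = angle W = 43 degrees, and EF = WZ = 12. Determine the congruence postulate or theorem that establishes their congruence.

The given information matches AAS: Two pairs of corresponding angles and a non-included side are equal (Angle-Angle-Side).

AAS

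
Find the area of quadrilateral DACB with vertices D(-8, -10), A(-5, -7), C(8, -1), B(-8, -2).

Using the Shoelace formula for a quadrilateral (vertices in order):
Area = (1/2)|sum of (x_i * y_(i+1) - x_(i+1) * y_i)|
Terms: (-8*-7 - -5*-10) = 6, (-5*-1 - 8*-7) = 61, (8*-2 - -8*-1) = -24, (-8*-10 - -8*-2) = 64
Sum = 107
Area = (1/2)(107) = 107/2

107/2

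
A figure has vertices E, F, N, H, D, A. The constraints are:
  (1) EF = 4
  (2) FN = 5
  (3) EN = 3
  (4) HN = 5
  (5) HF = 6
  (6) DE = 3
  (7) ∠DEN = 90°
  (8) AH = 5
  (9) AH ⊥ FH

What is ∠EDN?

Step 1: By the law of cosines on triangle DEN: DN² = 3² + 3² − 2·3·3·cos(90°) = 18, so DN = 3·√2.
Step 2: By the inverse law of cosines on triangle EDN: cos(∠EDN) = (3² + (3·√2)² − 3²) / (2·3·3·√2) = 18/25.46 = 0.7071, so ∠EDN = 45°.

Therefore, the measure of angle ∠EDN = 45°.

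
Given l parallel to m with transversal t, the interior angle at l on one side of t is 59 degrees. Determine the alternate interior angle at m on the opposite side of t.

Alternate interior angles formed by parallel lines and a transversal are equal.
The given angle is 59 degrees.
The alternate interior angle = 59 degrees.

59 degrees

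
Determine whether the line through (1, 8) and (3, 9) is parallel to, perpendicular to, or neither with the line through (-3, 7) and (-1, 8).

Slope of line 1: m1 = (9 - 8)/(3 - 1) = 1/2 = 1/2
Slope of line 2: m2 = (8 - 7)/(-1 - -3) = 1/2 = 1/2
Two lines are parallel if and only if they have equal slopes (or both are vertical).
Here m1 = m2 = 1/2, confirming the lines are parallel.

Parallel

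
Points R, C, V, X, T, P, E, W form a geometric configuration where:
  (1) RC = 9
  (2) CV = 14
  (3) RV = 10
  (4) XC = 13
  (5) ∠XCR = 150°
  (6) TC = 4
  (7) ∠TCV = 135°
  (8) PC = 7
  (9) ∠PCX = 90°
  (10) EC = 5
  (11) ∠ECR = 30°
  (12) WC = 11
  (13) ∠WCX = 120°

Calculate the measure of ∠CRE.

Step 1: By the law of cosines on triangle RCE: RE² = 9² + 5² − 2·9·5·cos(30°) = 28.06, so RE ≈ 5.3.
Step 2: By the inverse law of cosines on triangle CRE: cos(∠CRE) = (9² + 5.3² − 5²) / (2·9·5.3) = 84.06/95.35 = 0.8816, so ∠CRE = 28.16°.

Therefore, the measure of angle ∠CRE = 28.16°.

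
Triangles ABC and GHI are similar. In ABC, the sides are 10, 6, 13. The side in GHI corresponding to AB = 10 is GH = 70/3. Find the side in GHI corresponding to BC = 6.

Since the triangles are similar, the ratio of corresponding sides is constant.
Scale factor k = GH / AB = 70/3 / 10 = 7/3
HI = k * BC = 7/3 * 6 = 14

14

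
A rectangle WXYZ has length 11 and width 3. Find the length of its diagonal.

Using the Pythagorean theorem:
d² = 11² + 3² = 121 + 9 = 130
d = sqrt(130)

sqrt(130)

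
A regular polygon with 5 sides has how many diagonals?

Each of the 5 vertices connects to 2 non-adjacent vertices via diagonals.
Total connections = 5 × 2 = 10, but each diagonal is counted twice.
Number of diagonals = 10 / 2 = 5.

5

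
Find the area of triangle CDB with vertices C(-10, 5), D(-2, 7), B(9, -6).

Using the Shoelace formula for a triangle:
Area = (1/2)|x0(y1 - y2) + x1(y2 - y0) + x2(y0 - y1)|
Area = (1/2)|-10(7 - -6) + -2(-6 - 5) + 9(5 - 7)|
Area = (1/2)|-130 + 22 + -18|
Area = (1/2)|-126|
Area = (1/2)(126)
Area = 63

63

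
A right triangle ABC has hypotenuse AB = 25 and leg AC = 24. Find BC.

Rearranging the Pythagorean theorem to solve for the unknown leg:
leg^2 = hypotenuse^2 - known_leg^2 = 625 - 576 = 49
leg = sqrt(49) = 7.

7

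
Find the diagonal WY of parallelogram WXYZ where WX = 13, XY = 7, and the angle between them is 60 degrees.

Using the law of cosines:
d^2 = 13^2 + 7^2 - 2(13)(7)cos(60 degrees)
d^2 = 169 + 49 - 182*1/2
d^2 = 127
d = sqrt(127)

sqrt(127)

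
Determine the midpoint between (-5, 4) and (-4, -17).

The midpoint is the average of the coordinates:
x: (-5 + -4)/2 = -9/2
y: (4 + -17)/2 = -13/2
Midpoint = (-9/2, -13/2)

(-9/2, -13/2)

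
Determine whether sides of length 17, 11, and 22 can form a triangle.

Yes.
The triangle inequality requires that the sum of any two sides exceeds the third.
Here 11 + 17 = 28 > 22, so the condition is met.

Yes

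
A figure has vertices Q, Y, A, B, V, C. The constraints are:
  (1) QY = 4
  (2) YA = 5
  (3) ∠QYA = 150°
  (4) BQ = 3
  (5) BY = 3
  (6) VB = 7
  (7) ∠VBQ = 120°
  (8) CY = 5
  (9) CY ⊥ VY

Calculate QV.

Step 1: By the law of cosines on triangle QBV: QV² = 3² + 7² − 2·3·7·cos(120°) = 79, so QV = √79.

Therefore, the length of QV = √79.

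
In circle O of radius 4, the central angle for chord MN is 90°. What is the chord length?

Chord = 2(4) sin(45°) = 4*sqrt(2)

4*sqrt(2)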